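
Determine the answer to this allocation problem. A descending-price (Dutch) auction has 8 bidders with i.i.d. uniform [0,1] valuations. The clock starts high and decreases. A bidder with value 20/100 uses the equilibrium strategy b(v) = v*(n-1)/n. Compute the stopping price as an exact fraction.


Step 1: Dutch auctions are strategically equivalent to first-price auctions
Step 2: The equilibrium bid is b(v) = v*(n-1)/n
Step 3: b = 1/5 * 7/8
Step 4: b = 7/40

7/40


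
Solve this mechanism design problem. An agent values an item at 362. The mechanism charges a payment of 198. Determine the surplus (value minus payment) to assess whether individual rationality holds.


Step 1: Surplus = value - payment = 362 - 198 = 164
Step 2: IR is satisfied (surplus >= 0)

164


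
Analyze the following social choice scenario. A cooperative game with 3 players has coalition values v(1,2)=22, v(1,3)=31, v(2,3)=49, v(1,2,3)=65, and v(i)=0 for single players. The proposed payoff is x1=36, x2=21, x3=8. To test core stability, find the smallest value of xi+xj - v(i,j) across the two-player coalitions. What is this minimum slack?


Step 1: Slack for coalition (1,2): x1+x2 - v12 = 57 - 22 = 35
Step 2: Slack for coalition (1,3): x1+x3 - v13 = 44 - 31 = 13
Step 3: Slack for coalition (2,3): x2+x3 - v23 = 29 - 49 = -20
Step 4: Minimum slack = min(35, 13, -20) = -20, attained by (2,3); coalition (2,3) can block (slack < 0), so the allocation is not in the core

-20


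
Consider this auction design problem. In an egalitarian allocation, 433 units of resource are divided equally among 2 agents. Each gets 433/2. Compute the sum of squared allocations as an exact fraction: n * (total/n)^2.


Step 1: Each agent's share = 433/2
Step 2: Square of each share = (433/2)^2 = 187489/4
Step 3: Sum of squares = 2 * 187489/4 = 187489/2

187489/2


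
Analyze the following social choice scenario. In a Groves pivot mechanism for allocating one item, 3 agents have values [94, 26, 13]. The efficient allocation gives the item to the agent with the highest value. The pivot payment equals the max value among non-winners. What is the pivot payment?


Step 1: The efficient winner is agent 0 with value 94
Step 2: Other agents' values: [26, 13]
Step 3: Pivot payment = max(others) = 26
Step 4: The winner pays 26

26


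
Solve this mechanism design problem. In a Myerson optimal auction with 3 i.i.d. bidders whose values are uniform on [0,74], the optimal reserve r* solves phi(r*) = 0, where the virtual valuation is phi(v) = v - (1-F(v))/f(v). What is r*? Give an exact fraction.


Step 1: For U[0,74], F(v) = v/74 and f(v) = 1/74
Step 2: phi(v) = v - (1 - v/74)/(1/74) = v - (74 - v) = 2v - 74
Step 3: Set phi(r*) = 0: 2r* - 74 = 0
Step 4: r* = 74/2 = 37 (the number of bidders n = 3 does not enter)

37


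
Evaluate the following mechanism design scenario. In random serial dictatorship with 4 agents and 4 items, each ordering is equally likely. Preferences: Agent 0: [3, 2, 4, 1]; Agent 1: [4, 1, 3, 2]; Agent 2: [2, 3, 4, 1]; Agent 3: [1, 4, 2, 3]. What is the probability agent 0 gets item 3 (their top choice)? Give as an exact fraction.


Step 1: Agent 0 wants item 3
Step 2: There are 24 possible orderings of agents
Step 3: In 24 orderings, agent 0 gets item 3
Step 4: Probability = 24/24 = 1

1


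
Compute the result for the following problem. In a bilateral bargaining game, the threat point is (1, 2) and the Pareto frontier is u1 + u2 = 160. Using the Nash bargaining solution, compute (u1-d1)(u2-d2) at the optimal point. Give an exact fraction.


Step 1: The Nash solution splits surplus symmetrically above the disagreement point
Step 2: u1 = (total + d1 - d2)/2 = (160 + 1 - 2)/2 = 159/2
Step 3: u2 = (total - d1 + d2)/2 = (160 - 1 + 2)/2 = 161/2
Step 4: Nash product = (159/2 - 1) * (161/2 - 2)
Step 5: = 157/2 * 157/2 = 24649/4

24649/4


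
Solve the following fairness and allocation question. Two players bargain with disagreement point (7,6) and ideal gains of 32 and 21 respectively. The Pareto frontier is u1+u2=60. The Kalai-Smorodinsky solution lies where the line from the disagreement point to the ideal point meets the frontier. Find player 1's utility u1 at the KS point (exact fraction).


Step 1: At the KS point, (u1-d1)/r1 = (u2-d2)/r2 = t and u1+u2 = 60
Step 2: u1 = d1 + r1*t and u2 = d2 + r2*t, so (d1 + r1*t) + (d2 + r2*t) = 60
Step 3: t = (60 - 7 - 6)/(32 + 21) = 47/53
Step 4: u1 = d1 + r1*t = 7 + 32 * 47/53 = 1875/53
Step 5: (Check: u2 = d2 + r2*t = 1305/53; u1+u2 = 1875/53 + 1305/53 = 60, on the frontier.)

1875/53


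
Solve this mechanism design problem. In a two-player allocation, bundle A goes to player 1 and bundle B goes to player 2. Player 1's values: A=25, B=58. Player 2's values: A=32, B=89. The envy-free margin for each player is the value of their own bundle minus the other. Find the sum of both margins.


Step 1: Player 1's margin = v1(A) - v1(B) = 25 - 58 = -33
Step 2: Player 2's margin = v2(B) - v2(A) = 89 - 32 = 57
Step 3: Total margin = -33 + 57 = 24

24


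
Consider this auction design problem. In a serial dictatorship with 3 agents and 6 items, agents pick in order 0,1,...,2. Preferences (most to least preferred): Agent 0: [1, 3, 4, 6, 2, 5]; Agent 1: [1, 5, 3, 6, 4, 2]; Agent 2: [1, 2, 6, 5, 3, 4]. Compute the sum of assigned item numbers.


Step 1: Agent 0 picks item 1
Step 2: Agent 1 picks item 5
Step 3: Agent 2 picks item 2
Step 4: Sum = 1 + 5 + 2 = 8

8


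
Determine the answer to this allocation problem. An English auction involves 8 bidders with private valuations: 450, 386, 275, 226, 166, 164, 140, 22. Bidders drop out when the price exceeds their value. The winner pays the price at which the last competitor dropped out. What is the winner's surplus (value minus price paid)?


Step 1: Identify the highest value: 450
Step 2: Identify the second-highest value: 386
Step 3: The final price = second-highest value = 386
Step 4: Surplus = 450 - 386 = 64

64


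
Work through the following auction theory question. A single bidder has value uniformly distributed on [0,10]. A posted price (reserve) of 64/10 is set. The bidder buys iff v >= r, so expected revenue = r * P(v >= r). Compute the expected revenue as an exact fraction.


Step 1: Posted price r = 32/5, value support [0,10]
Step 2: P(v >= r) = (10 - 32/5)/10 = 9/25
Step 3: Expected revenue = r * P(v >= r) = 32/5 * 9/25
Step 4: Revenue = 288/125

288/125


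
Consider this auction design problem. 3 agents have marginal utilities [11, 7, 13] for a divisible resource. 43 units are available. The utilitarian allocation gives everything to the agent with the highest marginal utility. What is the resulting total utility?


Step 1: The marginal utilities are [11, 7, 13]
Step 2: The highest marginal utility is 13
Step 3: All 43 units go to that agent
Step 4: Total utility = 13 * 43 = 559

559


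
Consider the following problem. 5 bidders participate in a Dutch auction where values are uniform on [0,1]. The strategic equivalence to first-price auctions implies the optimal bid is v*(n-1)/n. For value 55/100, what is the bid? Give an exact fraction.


Step 1: Dutch auctions are strategically equivalent to first-price auctions
Step 2: The equilibrium bid is b(v) = v*(n-1)/n
Step 3: b = 11/20 * 4/5
Step 4: b = 11/25

11/25


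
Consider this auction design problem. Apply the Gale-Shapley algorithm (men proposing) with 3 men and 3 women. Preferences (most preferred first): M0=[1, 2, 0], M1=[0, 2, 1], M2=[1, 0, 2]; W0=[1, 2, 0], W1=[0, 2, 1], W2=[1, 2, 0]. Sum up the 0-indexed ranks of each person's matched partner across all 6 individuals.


Step 1: Run Gale-Shapley (men propose, women hold best offer):
  M0 proposes to W1; she accepts
  M1 proposes to W0; she accepts
  M2 proposes to W1; rejected
  M2 proposes to W0; rejected
  M2 proposes to W2; she accepts
Step 2: Final matching: W0-M1, W1-M0, W2-M2
Step 3: 0-indexed ranks (man's rank of his match, then woman's): 0 + 0 + 0 + 0 + 2 + 1
Step 4: Total rank sum = 3

3


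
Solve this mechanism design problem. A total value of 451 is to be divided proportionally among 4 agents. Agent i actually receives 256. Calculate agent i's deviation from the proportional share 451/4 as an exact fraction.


Step 1: Proportional share = 451/4
Step 2: Agent's actual allocation = 256
Step 3: Excess = 256 - 451/4 = 573/4

573/4


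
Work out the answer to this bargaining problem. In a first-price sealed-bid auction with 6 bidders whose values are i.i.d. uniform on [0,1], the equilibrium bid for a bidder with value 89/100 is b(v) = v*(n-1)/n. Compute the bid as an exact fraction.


Step 1: The symmetric BNE bidding function is b(v) = v * (n-1) / n
Step 2: Substitute v = 89/100 and n = 6
Step 3: b = 89/100 * 5/6
Step 4: b = 89/120

89/120


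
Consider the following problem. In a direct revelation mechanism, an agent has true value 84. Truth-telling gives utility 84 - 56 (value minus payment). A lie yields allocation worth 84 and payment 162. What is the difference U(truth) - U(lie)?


Step 1: U(truth) = value - payment = 84 - 56 = 28
Step 2: U(lie) = allocation - payment = 84 - 162 = -78
Step 3: IC gap = 28 - (-78) = 106

106


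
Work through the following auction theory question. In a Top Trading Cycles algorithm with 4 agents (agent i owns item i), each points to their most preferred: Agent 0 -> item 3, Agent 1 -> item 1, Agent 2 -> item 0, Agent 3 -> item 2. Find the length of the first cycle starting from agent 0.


Step 1: Trace the pointer graph from agent 0: 0 -> 3 -> 2 -> 0
Step 2: A cycle is detected when we revisit agent 0
Step 3: The cycle is: 0 -> 3 -> 2 -> 0
Step 4: Cycle length = 3

3


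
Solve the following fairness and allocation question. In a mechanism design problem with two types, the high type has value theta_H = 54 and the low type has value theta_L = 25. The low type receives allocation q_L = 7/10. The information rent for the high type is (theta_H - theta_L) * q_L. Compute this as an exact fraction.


Step 1: theta_H - theta_L = 54 - 25 = 29
Step 2: Information rent = (theta_H - theta_L) * q_L
Step 3: = 29 * 7/10
Step 4: = 203/10

203/10


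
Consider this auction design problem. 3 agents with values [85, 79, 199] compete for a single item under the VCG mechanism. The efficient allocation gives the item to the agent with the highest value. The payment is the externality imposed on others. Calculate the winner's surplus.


Step 1: The winner is the agent with the highest value: agent 2 with value 199
Step 2: Values of other agents: [85, 79]
Step 3: VCG payment = max of others' values = 85
Step 4: Surplus = 199 - 85 = 114

114


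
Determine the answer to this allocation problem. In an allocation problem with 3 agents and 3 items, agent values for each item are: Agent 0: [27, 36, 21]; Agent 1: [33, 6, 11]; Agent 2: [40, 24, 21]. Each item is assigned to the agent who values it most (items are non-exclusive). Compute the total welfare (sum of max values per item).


Step 1: For each item, find the maximum value among all agents.
Step 2: Item 0 -> Agent 2 (value 40)
Step 3: Item 1 -> Agent 0 (value 36)
Step 4: Item 2 -> Agent 0 (value 21)
Step 5: Total welfare = 40 + 36 + 21 = 97

97


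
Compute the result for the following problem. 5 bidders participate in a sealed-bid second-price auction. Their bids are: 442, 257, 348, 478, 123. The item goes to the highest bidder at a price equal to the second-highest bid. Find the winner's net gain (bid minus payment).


Step 1: Sort bids in descending order: 478, 442, 348, 257, 123
Step 2: The winning bid is the highest: 478
Step 3: The payment equals the second-highest bid: 442
Step 4: Surplus = winner's bid - payment = 478 - 442 = 36

36


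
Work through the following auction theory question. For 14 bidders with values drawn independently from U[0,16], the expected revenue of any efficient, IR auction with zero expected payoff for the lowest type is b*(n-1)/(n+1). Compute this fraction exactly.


Step 1: By Revenue Equivalence, expected revenue = b*(n-1)/(n+1)
Step 2: Substituting n = 14, b = 16
Step 3: Revenue = 16*(14-1)/(14+1) = 16*13/15
Step 4: Revenue = 208/15

208/15


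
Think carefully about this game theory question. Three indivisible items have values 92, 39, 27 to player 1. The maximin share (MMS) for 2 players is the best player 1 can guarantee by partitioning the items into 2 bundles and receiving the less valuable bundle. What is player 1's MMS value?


Step 1: Item values = 92, 39, 27
Step 2: Enumerate all 2-bundle partitions and take the smaller bundle:
  Partition 1: {92} vs {39,27} -> bundles 92, 66; min = 66
  Partition 2: {39} vs {92,27} -> bundles 39, 119; min = 39
  Partition 3: {27} vs {92,39} -> bundles 27, 131; min = 27
Step 3: MMS = max(66, 39, 27) = 66

66


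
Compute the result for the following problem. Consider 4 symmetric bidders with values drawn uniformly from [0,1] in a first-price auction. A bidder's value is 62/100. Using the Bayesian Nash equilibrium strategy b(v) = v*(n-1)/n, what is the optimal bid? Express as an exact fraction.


Step 1: The symmetric BNE bidding function is b(v) = v * (n-1) / n
Step 2: Substitute v = 31/50 and n = 4
Step 3: b = 31/50 * 3/4
Step 4: b = 93/200

93/200


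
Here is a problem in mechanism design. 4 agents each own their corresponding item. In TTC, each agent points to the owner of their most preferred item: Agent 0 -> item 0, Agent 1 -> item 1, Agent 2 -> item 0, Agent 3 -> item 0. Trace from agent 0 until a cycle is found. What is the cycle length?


Step 1: Trace the pointer graph from agent 0: 0 -> 0
Step 2: A cycle is detected when we revisit agent 0
Step 3: The cycle is: 0 -> 0
Step 4: Cycle length = 1

1


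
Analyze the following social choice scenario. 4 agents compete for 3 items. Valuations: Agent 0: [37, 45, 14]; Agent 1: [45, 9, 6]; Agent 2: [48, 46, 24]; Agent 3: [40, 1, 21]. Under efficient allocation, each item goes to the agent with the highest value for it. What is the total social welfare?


Step 1: For each item, find the maximum value among all agents.
Step 2: Item 0 -> Agent 2 (value 48)
Step 3: Item 1 -> Agent 2 (value 46)
Step 4: Item 2 -> Agent 2 (value 24)
Step 5: Total welfare = 48 + 46 + 24 = 118

118


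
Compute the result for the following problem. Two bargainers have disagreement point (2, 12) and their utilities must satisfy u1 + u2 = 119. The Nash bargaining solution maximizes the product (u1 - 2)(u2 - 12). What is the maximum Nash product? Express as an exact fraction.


Step 1: The Nash solution splits surplus symmetrically above the disagreement point
Step 2: u1 = (total + d1 - d2)/2 = (119 + 2 - 12)/2 = 109/2
Step 3: u2 = (total - d1 + d2)/2 = (119 - 2 + 12)/2 = 129/2
Step 4: Nash product = (109/2 - 2) * (129/2 - 12)
Step 5: = 105/2 * 105/2 = 11025/4

11025/4


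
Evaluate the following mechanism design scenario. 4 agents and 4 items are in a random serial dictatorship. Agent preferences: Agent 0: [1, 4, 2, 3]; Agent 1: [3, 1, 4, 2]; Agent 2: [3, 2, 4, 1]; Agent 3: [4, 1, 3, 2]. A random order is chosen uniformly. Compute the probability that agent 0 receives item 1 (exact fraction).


Step 1: Agent 0 wants item 1
Step 2: There are 24 possible orderings of agents
Step 3: In 20 orderings, agent 0 gets item 1
Step 4: Probability = 20/24 = 5/6

5/6


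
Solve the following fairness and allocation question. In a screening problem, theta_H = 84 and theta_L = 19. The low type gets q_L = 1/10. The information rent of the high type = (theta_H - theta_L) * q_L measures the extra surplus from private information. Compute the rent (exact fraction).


Step 1: theta_H - theta_L = 84 - 19 = 65
Step 2: Information rent = (theta_H - theta_L) * q_L
Step 3: = 65 * 1/10
Step 4: = 13/2

13/2


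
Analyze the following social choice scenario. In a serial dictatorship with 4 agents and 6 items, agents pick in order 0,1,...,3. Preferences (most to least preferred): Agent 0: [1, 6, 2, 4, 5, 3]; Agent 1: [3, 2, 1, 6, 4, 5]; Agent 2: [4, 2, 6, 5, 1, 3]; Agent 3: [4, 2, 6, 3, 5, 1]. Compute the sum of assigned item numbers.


Step 1: Agent 0 picks item 1
Step 2: Agent 1 picks item 3
Step 3: Agent 2 picks item 4
Step 4: Agent 3 picks item 2
Step 5: Sum = 1 + 3 + 4 + 2 = 10

10


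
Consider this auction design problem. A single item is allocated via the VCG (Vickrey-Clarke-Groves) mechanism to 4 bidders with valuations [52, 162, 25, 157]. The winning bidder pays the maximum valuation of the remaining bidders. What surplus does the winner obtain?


Step 1: The winner is the agent with the highest value: agent 1 with value 162
Step 2: Values of other agents: [52, 25, 157]
Step 3: VCG payment = max of others' values = 157
Step 4: Surplus = 162 - 157 = 5

5


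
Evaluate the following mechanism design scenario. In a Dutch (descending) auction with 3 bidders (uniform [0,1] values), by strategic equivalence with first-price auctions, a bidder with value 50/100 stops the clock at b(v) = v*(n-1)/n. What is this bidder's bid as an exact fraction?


Step 1: Dutch auctions are strategically equivalent to first-price auctions
Step 2: The equilibrium bid is b(v) = v*(n-1)/n
Step 3: b = 1/2 * 2/3
Step 4: b = 1/3

1/3


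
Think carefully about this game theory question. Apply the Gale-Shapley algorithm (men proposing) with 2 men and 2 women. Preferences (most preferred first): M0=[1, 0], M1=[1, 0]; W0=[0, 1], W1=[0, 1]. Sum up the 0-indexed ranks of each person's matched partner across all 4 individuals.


Step 1: Run Gale-Shapley (men propose, women hold best offer):
  M0 proposes to W1; she accepts
  M1 proposes to W1; rejected
  M1 proposes to W0; she accepts
Step 2: Final matching: W0-M1, W1-M0
Step 3: 0-indexed ranks (man's rank of his match, then woman's): 1 + 1 + 0 + 0
Step 4: Total rank sum = 2

2


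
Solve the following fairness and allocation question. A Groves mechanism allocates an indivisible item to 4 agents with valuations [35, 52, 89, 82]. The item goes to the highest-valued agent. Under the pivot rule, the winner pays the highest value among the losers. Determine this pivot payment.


Step 1: The efficient winner is agent 2 with value 89
Step 2: Other agents' values: [35, 52, 82]
Step 3: Pivot payment = max(others) = 82
Step 4: The winner pays 82

82


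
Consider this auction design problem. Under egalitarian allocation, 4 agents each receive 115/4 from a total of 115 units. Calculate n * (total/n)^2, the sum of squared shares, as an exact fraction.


Step 1: Each agent's share = 115/4
Step 2: Square of each share = (115/4)^2 = 13225/16
Step 3: Sum of squares = 4 * 13225/16 = 13225/4

13225/4


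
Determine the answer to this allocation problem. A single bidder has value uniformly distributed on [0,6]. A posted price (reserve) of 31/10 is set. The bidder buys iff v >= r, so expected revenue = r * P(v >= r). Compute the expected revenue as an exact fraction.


Step 1: Posted price r = 31/10, value support [0,6]
Step 2: P(v >= r) = (6 - 31/10)/6 = 29/60
Step 3: Expected revenue = r * P(v >= r) = 31/10 * 29/60
Step 4: Revenue = 899/600

899/600


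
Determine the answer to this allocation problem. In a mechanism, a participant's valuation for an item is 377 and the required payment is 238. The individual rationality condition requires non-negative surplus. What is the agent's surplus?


Step 1: Surplus = value - payment = 377 - 238 = 139
Step 2: IR is satisfied (surplus >= 0)

139


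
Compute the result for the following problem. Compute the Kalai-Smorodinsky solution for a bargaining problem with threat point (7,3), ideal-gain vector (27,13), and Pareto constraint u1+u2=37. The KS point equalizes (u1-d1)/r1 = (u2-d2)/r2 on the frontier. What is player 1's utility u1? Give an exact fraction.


Step 1: At the KS point, (u1-d1)/r1 = (u2-d2)/r2 = t and u1+u2 = 37
Step 2: u1 = d1 + r1*t and u2 = d2 + r2*t, so (d1 + r1*t) + (d2 + r2*t) = 37
Step 3: t = (37 - 7 - 3)/(27 + 13) = 27/40
Step 4: u1 = d1 + r1*t = 7 + 27 * 27/40 = 1009/40
Step 5: (Check: u2 = d2 + r2*t = 471/40; u1+u2 = 1009/40 + 471/40 = 37, on the frontier.)

1009/40


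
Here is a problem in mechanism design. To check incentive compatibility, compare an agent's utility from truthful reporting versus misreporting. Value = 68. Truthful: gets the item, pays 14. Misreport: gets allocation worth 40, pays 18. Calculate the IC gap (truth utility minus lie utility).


Step 1: U(truth) = value - payment = 68 - 14 = 54
Step 2: U(lie) = allocation - payment = 40 - 18 = 22
Step 3: IC gap = 54 - 22 = 32

32


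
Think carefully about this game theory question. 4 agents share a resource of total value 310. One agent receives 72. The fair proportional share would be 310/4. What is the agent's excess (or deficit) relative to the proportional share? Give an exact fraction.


Step 1: Proportional share = 310/4 = 155/2
Step 2: Agent's actual allocation = 72
Step 3: Excess = 72 - 155/2 = -11/2

-11/2


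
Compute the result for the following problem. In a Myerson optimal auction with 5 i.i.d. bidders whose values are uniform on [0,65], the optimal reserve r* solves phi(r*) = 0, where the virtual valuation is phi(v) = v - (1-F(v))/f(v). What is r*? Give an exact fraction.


Step 1: For U[0,65], F(v) = v/65 and f(v) = 1/65
Step 2: phi(v) = v - (1 - v/65)/(1/65) = v - (65 - v) = 2v - 65
Step 3: Set phi(r*) = 0: 2r* - 65 = 0
Step 4: r* = 65/2 (the number of bidders n = 5 does not enter)

65/2


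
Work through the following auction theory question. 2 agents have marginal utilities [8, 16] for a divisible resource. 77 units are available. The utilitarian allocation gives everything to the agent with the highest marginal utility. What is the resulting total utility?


Step 1: The marginal utilities are [8, 16]
Step 2: The highest marginal utility is 16
Step 3: All 77 units go to that agent
Step 4: Total utility = 16 * 77 = 1232

1232


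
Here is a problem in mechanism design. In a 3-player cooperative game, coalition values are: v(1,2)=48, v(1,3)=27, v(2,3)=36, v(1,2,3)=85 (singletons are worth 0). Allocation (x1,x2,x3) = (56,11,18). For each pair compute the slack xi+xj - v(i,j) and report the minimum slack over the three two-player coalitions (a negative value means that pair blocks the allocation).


Step 1: Slack for coalition (1,2): x1+x2 - v12 = 67 - 48 = 19
Step 2: Slack for coalition (1,3): x1+x3 - v13 = 74 - 27 = 47
Step 3: Slack for coalition (2,3): x2+x3 - v23 = 29 - 36 = -7
Step 4: Minimum slack = min(19, 47, -7) = -7, attained by (2,3); coalition (2,3) can block (slack < 0), so the allocation is not in the core

-7


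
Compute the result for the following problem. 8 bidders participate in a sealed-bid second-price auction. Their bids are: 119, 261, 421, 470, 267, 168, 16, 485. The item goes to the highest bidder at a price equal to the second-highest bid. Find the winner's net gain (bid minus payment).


Step 1: Sort bids in descending order: 485, 470, 421, 267, 261, 168, 119, 16
Step 2: The winning bid is the highest: 485
Step 3: The payment equals the second-highest bid: 470
Step 4: Surplus = winner's bid - payment = 485 - 470 = 15

15


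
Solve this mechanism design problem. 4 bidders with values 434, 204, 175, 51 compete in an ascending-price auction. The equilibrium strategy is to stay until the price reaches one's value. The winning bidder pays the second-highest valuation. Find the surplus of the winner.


Step 1: Identify the highest value: 434
Step 2: Identify the second-highest value: 204
Step 3: The final price = second-highest value = 204
Step 4: Surplus = 434 - 204 = 230

230


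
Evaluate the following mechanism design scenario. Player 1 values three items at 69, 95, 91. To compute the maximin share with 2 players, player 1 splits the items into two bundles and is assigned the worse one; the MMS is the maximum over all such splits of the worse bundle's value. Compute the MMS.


Step 1: Item values = 69, 95, 91
Step 2: Enumerate all 2-bundle partitions and take the smaller bundle:
  Partition 1: {69} vs {95,91} -> bundles 69, 186; min = 69
  Partition 2: {95} vs {69,91} -> bundles 95, 160; min = 95
  Partition 3: {91} vs {69,95} -> bundles 91, 164; min = 91
Step 3: MMS = max(69, 95, 91) = 95

95


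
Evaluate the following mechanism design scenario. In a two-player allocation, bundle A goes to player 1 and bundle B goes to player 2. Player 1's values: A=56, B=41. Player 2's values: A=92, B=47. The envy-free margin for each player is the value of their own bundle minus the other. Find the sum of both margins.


Step 1: Player 1's margin = v1(A) - v1(B) = 56 - 41 = 15
Step 2: Player 2's margin = v2(B) - v2(A) = 47 - 92 = -45
Step 3: Total margin = 15 + -45 = -30

-30


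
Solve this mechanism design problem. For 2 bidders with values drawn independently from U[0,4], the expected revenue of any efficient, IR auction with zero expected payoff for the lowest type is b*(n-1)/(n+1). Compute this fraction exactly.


Step 1: By Revenue Equivalence, expected revenue = b*(n-1)/(n+1)
Step 2: Substituting n = 2, b = 4
Step 3: Revenue = 4*(2-1)/(2+1) = 4*1/3
Step 4: Revenue = 4/3

4/3


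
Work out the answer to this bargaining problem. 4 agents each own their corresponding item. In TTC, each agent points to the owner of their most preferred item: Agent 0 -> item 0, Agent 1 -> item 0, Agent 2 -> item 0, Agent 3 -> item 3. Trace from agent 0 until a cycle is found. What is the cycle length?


Step 1: Trace the pointer graph from agent 0: 0 -> 0
Step 2: A cycle is detected when we revisit agent 0
Step 3: The cycle is: 0 -> 0
Step 4: Cycle length = 1

1


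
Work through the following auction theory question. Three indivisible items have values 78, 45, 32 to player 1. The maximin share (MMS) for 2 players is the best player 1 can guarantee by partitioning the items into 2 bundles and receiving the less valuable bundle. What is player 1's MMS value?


Step 1: Item values = 78, 45, 32
Step 2: Enumerate all 2-bundle partitions and take the smaller bundle:
  Partition 1: {78} vs {45,32} -> bundles 78, 77; min = 77
  Partition 2: {45} vs {78,32} -> bundles 45, 110; min = 45
  Partition 3: {32} vs {78,45} -> bundles 32, 123; min = 32
Step 3: MMS = max(77, 45, 32) = 77

77


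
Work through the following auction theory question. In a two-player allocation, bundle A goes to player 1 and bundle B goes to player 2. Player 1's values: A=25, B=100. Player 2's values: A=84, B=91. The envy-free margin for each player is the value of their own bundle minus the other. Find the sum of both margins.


Step 1: Player 1's margin = v1(A) - v1(B) = 25 - 100 = -75
Step 2: Player 2's margin = v2(B) - v2(A) = 91 - 84 = 7
Step 3: Total margin = -75 + 7 = -68

-68


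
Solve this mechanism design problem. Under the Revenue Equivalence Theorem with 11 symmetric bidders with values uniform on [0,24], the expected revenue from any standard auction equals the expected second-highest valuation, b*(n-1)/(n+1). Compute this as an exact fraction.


Step 1: By Revenue Equivalence, expected revenue = b*(n-1)/(n+1)
Step 2: Substituting n = 11, b = 24
Step 3: Revenue = 24*(11-1)/(11+1) = 24*10/12
Step 4: Revenue = 240/12 = 20

20


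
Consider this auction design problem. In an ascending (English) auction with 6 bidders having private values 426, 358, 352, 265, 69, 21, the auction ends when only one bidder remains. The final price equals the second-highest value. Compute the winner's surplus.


Step 1: Identify the highest value: 426
Step 2: Identify the second-highest value: 358
Step 3: The final price = second-highest value = 358
Step 4: Surplus = 426 - 358 = 68

68


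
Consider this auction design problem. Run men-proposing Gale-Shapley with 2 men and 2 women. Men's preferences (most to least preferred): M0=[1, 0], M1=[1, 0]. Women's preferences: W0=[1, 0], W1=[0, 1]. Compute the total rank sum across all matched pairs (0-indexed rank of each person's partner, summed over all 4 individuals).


Step 1: Run Gale-Shapley (men propose, women hold best offer):
  M0 proposes to W1; she accepts
  M1 proposes to W1; rejected
  M1 proposes to W0; she accepts
Step 2: Final matching: W0-M1, W1-M0
Step 3: 0-indexed ranks (man's rank of his match, then woman's): 1 + 0 + 0 + 0
Step 4: Total rank sum = 1

1


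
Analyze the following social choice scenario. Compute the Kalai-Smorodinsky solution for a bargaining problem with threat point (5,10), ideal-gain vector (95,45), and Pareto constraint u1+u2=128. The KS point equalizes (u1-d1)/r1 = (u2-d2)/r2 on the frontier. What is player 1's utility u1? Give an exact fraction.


Step 1: At the KS point, (u1-d1)/r1 = (u2-d2)/r2 = t and u1+u2 = 128
Step 2: u1 = d1 + r1*t and u2 = d2 + r2*t, so (d1 + r1*t) + (d2 + r2*t) = 128
Step 3: t = (128 - 5 - 10)/(95 + 45) = 113/140
Step 4: u1 = d1 + r1*t = 5 + 95 * 113/140 = 2287/28
Step 5: (Check: u2 = d2 + r2*t = 1297/28; u1+u2 = 2287/28 + 1297/28 = 128, on the frontier.)

2287/28


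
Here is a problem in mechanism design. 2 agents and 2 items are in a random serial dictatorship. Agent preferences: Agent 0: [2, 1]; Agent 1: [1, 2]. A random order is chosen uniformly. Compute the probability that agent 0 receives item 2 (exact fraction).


Step 1: Agent 0 wants item 2
Step 2: There are 2 possible orderings of agents
Step 3: In 2 orderings, agent 0 gets item 2
Step 4: Probability = 2/2 = 1

1


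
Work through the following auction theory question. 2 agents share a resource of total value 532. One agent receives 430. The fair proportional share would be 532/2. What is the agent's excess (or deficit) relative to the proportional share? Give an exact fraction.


Step 1: Proportional share = 532/2 = 266
Step 2: Agent's actual allocation = 430
Step 3: Excess = 430 - 266 = 164

164


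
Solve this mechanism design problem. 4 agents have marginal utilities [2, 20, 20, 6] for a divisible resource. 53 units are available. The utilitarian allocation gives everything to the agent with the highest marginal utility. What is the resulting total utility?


Step 1: The marginal utilities are [2, 20, 20, 6]
Step 2: The highest marginal utility is 20
Step 3: All 53 units go to that agent
Step 4: Total utility = 20 * 53 = 1060

1060


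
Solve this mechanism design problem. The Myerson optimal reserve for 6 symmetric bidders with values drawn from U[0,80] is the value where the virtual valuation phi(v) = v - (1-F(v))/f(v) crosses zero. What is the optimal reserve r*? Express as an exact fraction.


Step 1: For U[0,80], F(v) = v/80 and f(v) = 1/80
Step 2: phi(v) = v - (1 - v/80)/(1/80) = v - (80 - v) = 2v - 80
Step 3: Set phi(r*) = 0: 2r* - 80 = 0
Step 4: r* = 80/2 = 40 (the number of bidders n = 6 does not enter)

40


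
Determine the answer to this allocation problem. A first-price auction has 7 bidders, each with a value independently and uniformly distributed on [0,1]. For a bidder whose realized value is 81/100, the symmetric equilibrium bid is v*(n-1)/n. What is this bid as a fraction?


Step 1: The symmetric BNE bidding function is b(v) = v * (n-1) / n
Step 2: Substitute v = 81/100 and n = 7
Step 3: b = 81/100 * 6/7
Step 4: b = 243/350

243/350


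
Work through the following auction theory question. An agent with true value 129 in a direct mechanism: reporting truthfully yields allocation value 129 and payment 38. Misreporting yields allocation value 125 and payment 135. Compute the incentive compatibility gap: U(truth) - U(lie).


Step 1: U(truth) = value - payment = 129 - 38 = 91
Step 2: U(lie) = allocation - payment = 125 - 135 = -10
Step 3: IC gap = 91 - (-10) = 101

101


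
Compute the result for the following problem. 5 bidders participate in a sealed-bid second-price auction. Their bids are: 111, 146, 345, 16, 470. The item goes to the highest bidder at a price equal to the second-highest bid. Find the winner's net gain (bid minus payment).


Step 1: Sort bids in descending order: 470, 345, 146, 111, 16
Step 2: The winning bid is the highest: 470
Step 3: The payment equals the second-highest bid: 345
Step 4: Surplus = winner's bid - payment = 470 - 345 = 125

125


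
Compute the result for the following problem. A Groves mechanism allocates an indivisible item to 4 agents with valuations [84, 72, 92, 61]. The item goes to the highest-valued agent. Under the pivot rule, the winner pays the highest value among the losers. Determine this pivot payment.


Step 1: The efficient winner is agent 2 with value 92
Step 2: Other agents' values: [84, 72, 61]
Step 3: Pivot payment = max(others) = 84
Step 4: The winner pays 84

84


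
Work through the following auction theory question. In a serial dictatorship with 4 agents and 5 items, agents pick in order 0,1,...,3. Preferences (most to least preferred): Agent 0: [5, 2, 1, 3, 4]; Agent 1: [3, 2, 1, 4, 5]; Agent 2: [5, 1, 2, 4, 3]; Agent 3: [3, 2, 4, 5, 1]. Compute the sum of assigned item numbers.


Step 1: Agent 0 picks item 5
Step 2: Agent 1 picks item 3
Step 3: Agent 2 picks item 1
Step 4: Agent 3 picks item 2
Step 5: Sum = 5 + 3 + 1 + 2 = 11

11


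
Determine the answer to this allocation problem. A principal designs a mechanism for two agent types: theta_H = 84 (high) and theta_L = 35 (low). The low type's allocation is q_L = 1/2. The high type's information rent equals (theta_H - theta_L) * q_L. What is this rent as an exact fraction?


Step 1: theta_H - theta_L = 84 - 35 = 49
Step 2: Information rent = (theta_H - theta_L) * q_L
Step 3: = 49 * 1/2
Step 4: = 49/2

49/2


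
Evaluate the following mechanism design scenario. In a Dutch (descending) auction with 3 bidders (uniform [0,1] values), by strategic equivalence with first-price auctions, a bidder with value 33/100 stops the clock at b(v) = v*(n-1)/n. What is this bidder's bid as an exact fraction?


Step 1: Dutch auctions are strategically equivalent to first-price auctions
Step 2: The equilibrium bid is b(v) = v*(n-1)/n
Step 3: b = 33/100 * 2/3
Step 4: b = 11/50

11/50


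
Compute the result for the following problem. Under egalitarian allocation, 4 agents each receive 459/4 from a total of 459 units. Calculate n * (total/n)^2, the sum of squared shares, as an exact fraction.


Step 1: Each agent's share = 459/4
Step 2: Square of each share = (459/4)^2 = 210681/16
Step 3: Sum of squares = 4 * 210681/16 = 210681/4

210681/4


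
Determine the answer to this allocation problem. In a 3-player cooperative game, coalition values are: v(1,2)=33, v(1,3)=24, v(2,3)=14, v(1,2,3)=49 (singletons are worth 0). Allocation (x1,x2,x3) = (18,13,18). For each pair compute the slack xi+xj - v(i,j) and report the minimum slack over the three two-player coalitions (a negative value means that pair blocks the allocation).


Step 1: Slack for coalition (1,2): x1+x2 - v12 = 31 - 33 = -2
Step 2: Slack for coalition (1,3): x1+x3 - v13 = 36 - 24 = 12
Step 3: Slack for coalition (2,3): x2+x3 - v23 = 31 - 14 = 17
Step 4: Minimum slack = min(-2, 12, 17) = -2, attained by (1,2); coalition (1,2) can block (slack < 0), so the allocation is not in the core

-2


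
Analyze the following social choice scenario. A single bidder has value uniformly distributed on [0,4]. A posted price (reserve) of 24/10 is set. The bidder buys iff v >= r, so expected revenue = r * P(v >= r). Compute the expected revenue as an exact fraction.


Step 1: Posted price r = 12/5, value support [0,4]
Step 2: P(v >= r) = (4 - 12/5)/4 = 2/5
Step 3: Expected revenue = r * P(v >= r) = 12/5 * 2/5
Step 4: Revenue = 24/25

24/25


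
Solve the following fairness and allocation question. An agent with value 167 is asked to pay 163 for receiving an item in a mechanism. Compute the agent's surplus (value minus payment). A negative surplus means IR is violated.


Step 1: Surplus = value - payment = 167 - 163 = 4
Step 2: IR is satisfied (surplus >= 0)

4


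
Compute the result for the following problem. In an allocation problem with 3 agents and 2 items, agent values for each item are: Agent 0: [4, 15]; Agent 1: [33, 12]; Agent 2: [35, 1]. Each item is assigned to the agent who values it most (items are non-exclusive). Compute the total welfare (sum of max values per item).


Step 1: For each item, find the maximum value among all agents.
Step 2: Item 0 -> Agent 2 (value 35)
Step 3: Item 1 -> Agent 0 (value 15)
Step 4: Total welfare = 35 + 15 = 50

50


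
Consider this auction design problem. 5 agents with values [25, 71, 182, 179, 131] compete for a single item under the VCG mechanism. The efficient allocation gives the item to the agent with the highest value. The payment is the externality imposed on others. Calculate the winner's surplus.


Step 1: The winner is the agent with the highest value: agent 2 with value 182
Step 2: Values of other agents: [25, 71, 179, 131]
Step 3: VCG payment = max of others' values = 179
Step 4: Surplus = 182 - 179 = 3

3


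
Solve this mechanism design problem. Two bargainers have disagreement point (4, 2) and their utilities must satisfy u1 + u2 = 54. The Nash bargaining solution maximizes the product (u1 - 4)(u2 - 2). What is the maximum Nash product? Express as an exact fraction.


Step 1: The Nash solution splits surplus symmetrically above the disagreement point
Step 2: u1 = (total + d1 - d2)/2 = (54 + 4 - 2)/2 = 28
Step 3: u2 = (total - d1 + d2)/2 = (54 - 4 + 2)/2 = 26
Step 4: Nash product = (28 - 4) * (26 - 2)
Step 5: = 24 * 24 = 576

576


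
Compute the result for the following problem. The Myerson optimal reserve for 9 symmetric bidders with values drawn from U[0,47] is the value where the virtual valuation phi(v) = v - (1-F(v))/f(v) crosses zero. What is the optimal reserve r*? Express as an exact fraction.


Step 1: For U[0,47], F(v) = v/47 and f(v) = 1/47
Step 2: phi(v) = v - (1 - v/47)/(1/47) = v - (47 - v) = 2v - 47
Step 3: Set phi(r*) = 0: 2r* - 47 = 0
Step 4: r* = 47/2 (the number of bidders n = 9 does not enter)

47/2


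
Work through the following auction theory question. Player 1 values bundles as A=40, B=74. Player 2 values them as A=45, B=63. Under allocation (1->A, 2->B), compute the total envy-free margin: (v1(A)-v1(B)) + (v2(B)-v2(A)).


Step 1: Player 1's margin = v1(A) - v1(B) = 40 - 74 = -34
Step 2: Player 2's margin = v2(B) - v2(A) = 63 - 45 = 18
Step 3: Total margin = -34 + 18 = -16

-16


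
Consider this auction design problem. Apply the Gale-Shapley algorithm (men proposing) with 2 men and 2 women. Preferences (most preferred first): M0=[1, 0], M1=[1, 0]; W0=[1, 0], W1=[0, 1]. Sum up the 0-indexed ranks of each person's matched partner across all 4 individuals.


Step 1: Run Gale-Shapley (men propose, women hold best offer):
  M0 proposes to W1; she accepts
  M1 proposes to W1; rejected
  M1 proposes to W0; she accepts
Step 2: Final matching: W0-M1, W1-M0
Step 3: 0-indexed ranks (man's rank of his match, then woman's): 1 + 0 + 0 + 0
Step 4: Total rank sum = 1

1


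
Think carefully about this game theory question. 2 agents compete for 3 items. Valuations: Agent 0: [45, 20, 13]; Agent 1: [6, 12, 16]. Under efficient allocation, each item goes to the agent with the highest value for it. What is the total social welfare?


Step 1: For each item, find the maximum value among all agents.
Step 2: Item 0 -> Agent 0 (value 45)
Step 3: Item 1 -> Agent 0 (value 20)
Step 4: Item 2 -> Agent 1 (value 16)
Step 5: Total welfare = 45 + 20 + 16 = 81

81


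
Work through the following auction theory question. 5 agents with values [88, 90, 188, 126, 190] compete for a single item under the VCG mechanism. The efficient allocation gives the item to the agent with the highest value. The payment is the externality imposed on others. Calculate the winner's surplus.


Step 1: The winner is the agent with the highest value: agent 4 with value 190
Step 2: Values of other agents: [88, 90, 188, 126]
Step 3: VCG payment = max of others' values = 188
Step 4: Surplus = 190 - 188 = 2

2


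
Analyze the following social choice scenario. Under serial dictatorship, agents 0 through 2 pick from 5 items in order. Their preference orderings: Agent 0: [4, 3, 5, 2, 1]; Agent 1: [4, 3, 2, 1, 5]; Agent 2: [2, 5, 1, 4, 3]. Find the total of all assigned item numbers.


Step 1: Agent 0 picks item 4
Step 2: Agent 1 picks item 3
Step 3: Agent 2 picks item 2
Step 4: Sum = 4 + 3 + 2 = 9

9
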